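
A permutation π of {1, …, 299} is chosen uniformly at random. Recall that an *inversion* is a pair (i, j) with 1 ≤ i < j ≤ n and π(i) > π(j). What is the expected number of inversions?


Write X = Σ X_I over the C(299, 2) = 44551 pairs i < j, with X_I the indicator of one inversion.
There are 44551 indicators.
For each fixed pair i < j, the values π(i) and π(j) are two distinct elements of {1, …, 299} in uniformly random order; by symmetry P[π(i) > π(j)] = 1/2.
By linearity: E[X] = 44551 · (1/2) = C(299, 2) · (1/2) = 44551/2 = 44551/2 ≈ 22275.500.

E[X] = 44551/2 = 22275.500.


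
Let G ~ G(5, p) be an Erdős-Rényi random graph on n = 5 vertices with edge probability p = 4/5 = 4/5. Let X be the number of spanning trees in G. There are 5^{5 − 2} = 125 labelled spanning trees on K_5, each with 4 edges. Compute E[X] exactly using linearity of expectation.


K_5 has 5^{5 − 2} = 125 labelled spanning trees.
For each such spanning tree H, let X_H = 1 if all 4 edges of H are present in G. Then P[X_H = 1] = p^{4} = (4/5)^{4} = 256/625.
Summing the indicators: E[X] = Σ_H E[X_H] = 125 · p^{4} = 125 · 256/625 = 256/5.
Numerically: E[X] ≈ 51.2.

E[X] = 125 · (4/5)^{4} = 256/5 ≈ 51.2.


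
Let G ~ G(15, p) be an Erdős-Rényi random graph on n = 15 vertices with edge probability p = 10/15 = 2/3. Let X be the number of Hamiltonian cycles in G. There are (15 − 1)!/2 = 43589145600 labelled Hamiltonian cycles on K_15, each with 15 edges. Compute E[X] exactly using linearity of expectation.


K_15 has (15 − 1)!/2 = 43589145600 labelled Hamiltonian cycles.
For each such Hamiltonian cycle H, let X_H = 1 if all 15 edges of H are present in G. Then P[X_H = 1] = p^{15} = (2/3)^{15} = 32768/14348907.
Summing the indicators: E[X] = Σ_H E[X_H] = 43589145600 · p^{15} = 43589145600 · 32768/14348907 = 5877897625600/59049.
Numerically: E[X] ≈ 9.95e+07.

E[X] = 43589145600 · (2/3)^{15} = 5877897625600/59049 ≈ 9.95e+07.


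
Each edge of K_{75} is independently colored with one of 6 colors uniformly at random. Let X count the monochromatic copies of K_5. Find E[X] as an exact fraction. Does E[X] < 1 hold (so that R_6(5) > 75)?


E[X] = C(75, 5) · 6^{1 − 10} = 17259390 · 6^{−9} = 17259390/10077696.
As a reduced fraction: E[X] = 958855/559872 ≈ 1.71263.
Is E[X] < 1? NO.
Since E[X] ≥ 1, the first-moment bound is inconclusive at n = 75; it does NOT by itself certify R_6(5) > 75.

E[X] = 958855/559872 ≈ 1.71263; E[X] ≥ 1; first-moment method inconclusive here.


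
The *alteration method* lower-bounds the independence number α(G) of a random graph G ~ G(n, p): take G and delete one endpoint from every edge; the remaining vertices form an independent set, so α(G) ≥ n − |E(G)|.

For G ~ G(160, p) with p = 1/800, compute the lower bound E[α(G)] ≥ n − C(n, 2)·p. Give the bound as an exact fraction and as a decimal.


E[|E(G)|] = C(160, 2)·p = 12720 · (1/800) = 159/10.
E[α(G)] ≥ n − E[|E(G)|] = 160 − 159/10 = 1441/10.
Numerically: ≈ 144.1000.
(This is only a lower bound; the true E[α(G)] may be larger.)

E[α(G)] ≥ 1441/10 ≈ 144.1000.


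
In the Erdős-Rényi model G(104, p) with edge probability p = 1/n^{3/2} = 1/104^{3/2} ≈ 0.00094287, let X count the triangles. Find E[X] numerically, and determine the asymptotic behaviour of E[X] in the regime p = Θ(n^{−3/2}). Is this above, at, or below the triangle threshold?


Number of potential triangles: C(104, 3) = 182104.
Each occurs with probability p³ ≈ (0.00094287)³ ≈ 8.3820447e-10.
By linearity: E[X] = C(104, 3)·p³ ≈ 182104 · 8.3820447e-10 ≈ 0.00015.
Since α = 3/2 > 1, p = c/n^{3/2} = o(1/n) is below the triangle threshold p ~ 1/n. Asymptotically E[X] ~ (c³/6)·n^{3(1−α)} = (1³/6)·n^{-1.5} → 0, so by Markov's inequality G has no triangles w.h.p.

E[X] ≈ 0.00015; in regime p = Θ(1/n^{3/2}) E[X] tends to 0 (below the triangle threshold p ~ 1/n).


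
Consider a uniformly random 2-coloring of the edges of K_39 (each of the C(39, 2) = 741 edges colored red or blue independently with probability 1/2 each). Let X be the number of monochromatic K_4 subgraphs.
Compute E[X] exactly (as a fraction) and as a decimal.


Let X = Σ_S X_S over the C(39, 4) = 82251 subsets S of size 4, where X_S = 1 if the K_4 on S is monochromatic.
For a fixed S, the K_4 on S has C(4, 2) = 6 edges. P[all 6 edges red] = (1/2)^6, and likewise for blue, so P[monochromatic] = 2·(1/2)^6 = 2^{1 − 6} = 1/32.
Summing: E[X] = C(39, 4) · 2^{1 − 6} = 82251 · 1/32 = 82251/32.
Numerically: E[X] ≈ 2570.34375.

E[X] = C(39,4)·2^(1−C(4,2)) = 82251/32 ≈ 2570.34375.


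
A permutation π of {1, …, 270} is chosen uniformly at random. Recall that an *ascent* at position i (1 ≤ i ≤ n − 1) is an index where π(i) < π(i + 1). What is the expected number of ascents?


Write X = Σ X_I over i = 1, …, 269, with X_I the indicator of one ascent.
There are 269 indicators.
For each fixed i, the pair (π(i), π(i+1)) is a uniformly random ordered pair of distinct values from {1, …, 270}; by symmetry P[π(i) < π(i+1)] = 1/2.
By linearity: E[X] = 269 · (1/2) = (270 − 1) · (1/2) = 269/2 ≈ 134.500.

E[X] = 269/2 = 134.500.


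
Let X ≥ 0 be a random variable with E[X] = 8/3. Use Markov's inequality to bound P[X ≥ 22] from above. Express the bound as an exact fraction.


μ = E[X] = 8/3, a = 22.
Markov: P[X ≥ 22] ≤ μ/a = (8/3)/22 = 4/33.
Numerically: ≈ 0.121212.
(Since a = 22 > μ = 2.666667, the bound 4/33 is < 1 and informative.)

P[X ≥ 22] ≤ 4/33 ≈ 0.121212.


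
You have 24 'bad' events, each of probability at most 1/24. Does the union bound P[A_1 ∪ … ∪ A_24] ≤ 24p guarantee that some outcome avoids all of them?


Union bound: P[∪_{i=1}^{24} A_i] ≤ Σ_i P[A_i] ≤ 24·p = 24·(1/24) = 1.
Numerically: 1 ≈ 1.0000.
Is 1 < 1? NO.
Since the bound 1 is ≥ 1, the union bound is uninformative here; it does NOT by itself certify existence.

24·p = 1 ≈ 1.0000; existence NOT certified by the union bound.


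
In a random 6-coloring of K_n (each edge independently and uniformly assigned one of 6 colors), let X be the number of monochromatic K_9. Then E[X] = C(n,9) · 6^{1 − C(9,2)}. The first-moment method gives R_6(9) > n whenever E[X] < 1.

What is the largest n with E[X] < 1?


We need C(n, 9) · 6^{1 − 36} < 1, i.e. C(n, 9) < 6^{36 − 1} = 1719070799748422591028658176.
Check values of n near the boundary:
  n = 4404: C(4404, 9) = 1703375445537161676647015880; 1703375445537161676647015880 < 1719070799748422591028658176? YES
  n = 4405: C(4405, 9) = 1706862792900636302463627150; 1706862792900636302463627150 < 1719070799748422591028658176? YES
  n = 4406: C(4406, 9) = 1710356485221788389505285700; 1710356485221788389505285700 < 1719070799748422591028658176? YES
  n = 4407: C(4407, 9) = 1713856532599459170657070050; 1713856532599459170657070050 < 1719070799748422591028658176? YES
  n = 4408: C(4408, 9) = 1717362945146264156457459600; 1717362945146264156457459600 < 1719070799748422591028658176? YES
  n = 4409: C(4409, 9) = 1720875732988608787686577131; 1720875732988608787686577131 < 1719070799748422591028658176? NO
  n = 4410: C(4410, 9) = 1724394906266704102180823710; 1724394906266704102180823710 < 1719070799748422591028658176? NO
The largest n with C(n, 9) < 1719070799748422591028658176 is n = 4408 (where E[X] = 35778394690547169926197075/35813974994758803979763712 ≈ 0.999). Hence R_6(9) > 4408, i.e. R_6(9) ≥ 4409.

Largest n = 4408; hence R_6(9) > 4408.


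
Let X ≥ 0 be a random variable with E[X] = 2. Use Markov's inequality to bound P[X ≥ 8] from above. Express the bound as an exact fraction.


μ = E[X] = 2, a = 8.
Markov: P[X ≥ 8] ≤ μ/a = (2)/8 = 1/4.
Numerically: ≈ 0.250.
(Since a = 8 > μ = 2.000, the bound 1/4 is < 1 and informative.)

P[X ≥ 8] ≤ 1/4 ≈ 0.250.


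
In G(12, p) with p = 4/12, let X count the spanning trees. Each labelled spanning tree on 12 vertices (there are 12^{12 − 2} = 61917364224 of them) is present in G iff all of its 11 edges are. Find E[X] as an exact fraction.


K_12 has 12^{12 − 2} = 61917364224 labelled spanning trees.
For each such spanning tree H, let X_H = 1 if all 11 edges of H are present in G. Then P[X_H = 1] = p^{11} = (1/3)^{11} = 1/177147.
Summing the indicators: E[X] = Σ_H E[X_H] = 61917364224 · p^{11} = 61917364224 · 1/177147 = 1048576/3.
Numerically: E[X] ≈ 349525.

E[X] = 61917364224 · (1/3)^{11} = 1048576/3 ≈ 349525.


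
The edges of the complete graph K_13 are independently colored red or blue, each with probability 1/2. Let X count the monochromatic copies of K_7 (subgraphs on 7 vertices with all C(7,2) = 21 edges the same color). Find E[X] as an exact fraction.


Let X = Σ_S X_S over the C(13, 7) = 1716 subsets S of size 7, where X_S = 1 if the K_7 on S is monochromatic.
For a fixed S, the K_7 on S has C(7, 2) = 21 edges. P[all 21 edges red] = (1/2)^21, and likewise for blue, so P[monochromatic] = 2·(1/2)^21 = 2^{1 − 21} = 1/1048576.
By linearity: E[X] = C(13, 7) · 2^{1 − 21} = 1716 · 1/1048576 = 429/262144.
Numerically: E[X] ≈ 0.0016.

E[X] = C(13,7)·2^(1−C(7,2)) = 429/262144 ≈ 0.0016.


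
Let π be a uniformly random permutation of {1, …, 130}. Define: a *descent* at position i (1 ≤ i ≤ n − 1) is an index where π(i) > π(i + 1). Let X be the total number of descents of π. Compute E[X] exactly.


Write X = Σ X_I over i = 1, …, 129, with X_I the indicator of one descent.
There are 129 indicators.
For each fixed i, the pair (π(i), π(i+1)) is a uniformly random ordered pair of distinct values from {1, …, 130}; by symmetry P[π(i) > π(i+1)] = 1/2.
By linearity: E[X] = 129 · (1/2) = (130 − 1) · (1/2) = 129/2 ≈ 64.5000.

E[X] = 129/2 = 64.5000.


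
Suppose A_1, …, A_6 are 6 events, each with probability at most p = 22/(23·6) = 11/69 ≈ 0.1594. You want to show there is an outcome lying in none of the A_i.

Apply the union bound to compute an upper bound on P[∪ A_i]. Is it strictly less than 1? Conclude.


Union bound: P[∪_{i=1}^{6} A_i] ≤ Σ_i P[A_i] ≤ 6·p = 6·(11/69) = 22/23.
Numerically: 22/23 ≈ 0.9565.
Is 22/23 < 1? YES.
Since P[∪ A_i] ≤ 22/23 < 1, the complement has P[∩ A_i^c] ≥ 1 − 22/23 = 1/23 > 0, so some outcome avoids every A_i.

6·p = 22/23 ≈ 0.9565; existence CERTIFIED by the union bound.


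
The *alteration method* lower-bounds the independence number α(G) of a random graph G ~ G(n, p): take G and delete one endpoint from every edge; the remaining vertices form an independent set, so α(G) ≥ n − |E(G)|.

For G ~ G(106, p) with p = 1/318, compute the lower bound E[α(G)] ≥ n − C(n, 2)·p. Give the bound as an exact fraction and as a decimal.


E[|E(G)|] = C(106, 2)·p = 5565 · (1/318) = 35/2.
E[α(G)] ≥ n − E[|E(G)|] = 106 − 35/2 = 177/2.
Numerically: ≈ 88.5000.
(This is only a lower bound; the true E[α(G)] may be larger.)

E[α(G)] ≥ 177/2 ≈ 88.5000.


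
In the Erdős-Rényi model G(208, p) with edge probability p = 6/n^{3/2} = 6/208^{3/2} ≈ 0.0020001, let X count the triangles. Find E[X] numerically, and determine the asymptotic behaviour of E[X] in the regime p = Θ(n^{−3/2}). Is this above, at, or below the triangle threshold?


Number of potential triangles: C(208, 3) = 1478256.
Each occurs with probability p³ ≈ (0.0020001)³ ≈ 8.0014509e-09.
By linearity: E[X] = C(208, 3)·p³ ≈ 1478256 · 8.0014509e-09 ≈ 0.01183.
Since α = 3/2 > 1, p = c/n^{3/2} = o(1/n) is below the triangle threshold p ~ 1/n. Asymptotically E[X] ~ (c³/6)·n^{3(1−α)} = (6³/6)·n^{-1.5} → 0, so by Markov's inequality G has no triangles w.h.p.

E[X] ≈ 0.01183; in regime p = Θ(1/n^{3/2}) E[X] tends to 0 (below the triangle threshold p ~ 1/n).


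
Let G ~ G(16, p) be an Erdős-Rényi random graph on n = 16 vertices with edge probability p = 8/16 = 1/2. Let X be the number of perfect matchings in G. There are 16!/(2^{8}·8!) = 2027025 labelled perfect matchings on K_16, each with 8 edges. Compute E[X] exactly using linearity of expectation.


K_16 has 16!/(2^{8}·8!) = 2027025 labelled perfect matchings.
For each such perfect matching H, let X_H = 1 if all 8 edges of H are present in G. Then P[X_H = 1] = p^{8} = (1/2)^{8} = 1/256.
By linearity of expectation: E[X] = Σ_H E[X_H] = 2027025 · p^{8} = 2027025 · 1/256 = 2027025/256.
Numerically: E[X] ≈ 7918.07.

E[X] = 2027025 · (1/2)^{8} = 2027025/256 ≈ 7918.07.


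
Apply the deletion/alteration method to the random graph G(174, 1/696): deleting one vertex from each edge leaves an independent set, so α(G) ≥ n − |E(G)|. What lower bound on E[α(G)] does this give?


E[|E(G)|] = C(174, 2)·p = 15051 · (1/696) = 173/8.
E[α(G)] ≥ n − E[|E(G)|] = 174 − 173/8 = 1219/8.
Numerically: ≈ 152.375000.
(This is only a lower bound; the true E[α(G)] may be larger.)

E[α(G)] ≥ 1219/8 ≈ 152.375000.


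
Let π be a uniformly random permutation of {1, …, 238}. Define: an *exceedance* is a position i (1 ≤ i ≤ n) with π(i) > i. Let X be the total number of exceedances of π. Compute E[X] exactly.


Write X = Σ_{i=1}^{238} X_i, where X_i = 1_{π(i) > i}.
For each fixed i, π(i) is uniform over {1, …, 238} (marginal of a uniform permutation), so P[π(i) > i] = (n − i)/n. Summing: Σ_{i=1}^{238} (n − i)/n = (0 + 1 + … + 237)/238 = 238(238 − 1)/(2·238) = (238 − 1)/2.
Hence E[X] = Σ_{i=1}^{238} (238 − i)/238 = 237/2 ≈ 118.500000.

E[X] = 237/2 = 118.500000.


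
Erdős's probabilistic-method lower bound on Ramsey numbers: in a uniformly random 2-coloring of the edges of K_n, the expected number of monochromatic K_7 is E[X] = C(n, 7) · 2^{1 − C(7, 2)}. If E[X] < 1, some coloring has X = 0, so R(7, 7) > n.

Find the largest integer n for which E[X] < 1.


We need C(n, 7) · 2^{1 − 21} < 1, i.e. C(n, 7) < 2^{21 − 1} = 1048576.
Check values of n near the boundary:
  n = 23: C(23, 7) = 245157; 245157 < 1048576? YES
  n = 24: C(24, 7) = 346104; 346104 < 1048576? YES
  n = 25: C(25, 7) = 480700; 480700 < 1048576? YES
  n = 26: C(26, 7) = 657800; 657800 < 1048576? YES
  n = 27: C(27, 7) = 888030; 888030 < 1048576? YES
  n = 28: C(28, 7) = 1184040; 1184040 < 1048576? NO
  n = 29: C(29, 7) = 1560780; 1560780 < 1048576? NO
The largest n with C(n, 7) < 1048576 is n = 27 (where E[X] = 444015/524288 ≈ 0.8468914). Hence R(7, 7) > 27, i.e. R(7, 7) ≥ 28.

Largest n = 27; hence R(7, 7) > 27.


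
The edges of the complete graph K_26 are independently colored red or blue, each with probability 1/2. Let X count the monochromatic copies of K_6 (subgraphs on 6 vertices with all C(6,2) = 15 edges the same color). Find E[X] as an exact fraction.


Let X = Σ_S X_S over the C(26, 6) = 230230 subsets S of size 6, where X_S = 1 if the K_6 on S is monochromatic.
For a fixed S, the K_6 on S has C(6, 2) = 15 edges. P[all 15 edges red] = (1/2)^15, and likewise for blue, so P[monochromatic] = 2·(1/2)^15 = 2^{1 − 15} = 1/16384.
By linearity: E[X] = C(26, 6) · 2^{1 − 15} = 230230 · 1/16384 = 115115/8192.
Numerically: E[X] ≈ 14.052124.

E[X] = C(26,6)·2^(1−C(6,2)) = 115115/8192 ≈ 14.052124.


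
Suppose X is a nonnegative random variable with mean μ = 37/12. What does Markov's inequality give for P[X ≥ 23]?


μ = E[X] = 37/12, a = 23.
Markov: P[X ≥ 23] ≤ μ/a = (37/12)/23 = 37/276.
Numerically: ≈ 0.134058.
(Since a = 23 > μ = 3.083333, the bound 37/276 is < 1 and informative.)

P[X ≥ 23] ≤ 37/276 ≈ 0.134058.


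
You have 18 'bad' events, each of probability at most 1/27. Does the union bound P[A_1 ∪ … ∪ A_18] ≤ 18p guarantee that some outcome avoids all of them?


Union bound: P[∪_{i=1}^{18} A_i] ≤ Σ_i P[A_i] ≤ 18·p = 18·(1/27) = 2/3.
Numerically: 2/3 ≈ 0.66667.
Is 2/3 < 1? YES.
Since P[∪ A_i] ≤ 2/3 < 1, the complement has P[∩ A_i^c] ≥ 1 − 2/3 = 1/3 > 0, so some outcome avoids every A_i.

18·p = 2/3 ≈ 0.66667; existence CERTIFIED by the union bound.


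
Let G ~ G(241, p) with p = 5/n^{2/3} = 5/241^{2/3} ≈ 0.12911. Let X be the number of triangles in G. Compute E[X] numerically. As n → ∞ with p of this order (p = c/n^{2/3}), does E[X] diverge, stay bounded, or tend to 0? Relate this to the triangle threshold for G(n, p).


Number of potential triangles: C(241, 3) = 2303960.
Each occurs with probability p³ ≈ (0.12911)³ ≈ 2.15216680e-03.
By linearity: E[X] = C(241, 3)·p³ ≈ 2303960 · 2.15216680e-03 ≈ 4958.506224.
Since α = 2/3 < 1, p = c/n^{2/3} ≫ 1/n is above the triangle threshold p ~ 1/n. Asymptotically E[X] ~ (c³/6)·n^{3(1−α)} = (5³/6)·n^{1} → ∞; triangles are abundant w.h.p.

E[X] ≈ 4958.506224; in regime p = Θ(1/n^{2/3}) E[X] diverges (above the triangle threshold p ~ 1/n).


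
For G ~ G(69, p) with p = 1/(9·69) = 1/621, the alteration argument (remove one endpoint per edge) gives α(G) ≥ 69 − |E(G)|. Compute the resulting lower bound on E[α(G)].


E[|E(G)|] = C(69, 2)·p = 2346 · (1/621) = 34/9.
E[α(G)] ≥ n − E[|E(G)|] = 69 − 34/9 = 587/9.
Numerically: ≈ 65.22222.
(This is only a lower bound; the true E[α(G)] may be larger.)

E[α(G)] ≥ 587/9 ≈ 65.22222.


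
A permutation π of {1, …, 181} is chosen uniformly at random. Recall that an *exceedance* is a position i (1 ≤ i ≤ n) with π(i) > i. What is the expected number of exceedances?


Write X = Σ_{i=1}^{181} X_i, where X_i = 1_{π(i) > i}.
For each fixed i, π(i) is uniform over {1, …, 181} (marginal of a uniform permutation), so P[π(i) > i] = (n − i)/n. Summing: Σ_{i=1}^{181} (n − i)/n = (0 + 1 + … + 180)/181 = 181(181 − 1)/(2·181) = (181 − 1)/2.
Hence E[X] = Σ_{i=1}^{181} (181 − i)/181 = 90 ≈ 90.000000.

E[X] = 90 = 90.000000.


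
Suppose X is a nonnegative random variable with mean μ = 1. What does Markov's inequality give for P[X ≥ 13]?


μ = E[X] = 1, a = 13.
Markov: P[X ≥ 13] ≤ μ/a = (1)/13 = 1/13.
Numerically: ≈ 0.07692.
(Since a = 13 > μ = 1.00000, the bound 1/13 is < 1 and informative.)

P[X ≥ 13] ≤ 1/13 ≈ 0.07692.


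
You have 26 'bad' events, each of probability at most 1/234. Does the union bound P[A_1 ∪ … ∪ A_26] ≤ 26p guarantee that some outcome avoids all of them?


Union bound: P[∪_{i=1}^{26} A_i] ≤ Σ_i P[A_i] ≤ 26·p = 26·(1/234) = 1/9.
Numerically: 1/9 ≈ 0.111.
Is 1/9 < 1? YES.
Since P[∪ A_i] ≤ 1/9 < 1, the complement has P[∩ A_i^c] ≥ 1 − 1/9 = 8/9 > 0, so some outcome avoids every A_i.

26·p = 1/9 ≈ 0.111; existence CERTIFIED by the union bound.


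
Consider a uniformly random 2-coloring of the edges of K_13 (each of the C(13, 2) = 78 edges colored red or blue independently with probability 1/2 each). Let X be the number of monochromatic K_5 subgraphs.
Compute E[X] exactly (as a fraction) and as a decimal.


Let X = Σ_S X_S over the C(13, 5) = 1287 subsets S of size 5, where X_S = 1 if the K_5 on S is monochromatic.
For a fixed S, the K_5 on S has C(5, 2) = 10 edges. P[all 10 edges red] = (1/2)^10, and likewise for blue, so P[monochromatic] = 2·(1/2)^10 = 2^{1 − 10} = 1/512.
Summing: E[X] = C(13, 5) · 2^{1 − 10} = 1287 · 1/512 = 1287/512.
Numerically: E[X] ≈ 2.51367.

E[X] = C(13,5)·2^(1−C(5,2)) = 1287/512 ≈ 2.51367.


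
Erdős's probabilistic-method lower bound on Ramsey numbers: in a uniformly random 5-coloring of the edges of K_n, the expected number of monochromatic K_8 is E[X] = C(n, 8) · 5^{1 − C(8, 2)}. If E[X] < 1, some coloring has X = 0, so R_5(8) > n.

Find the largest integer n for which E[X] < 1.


We need C(n, 8) · 5^{1 − 28} < 1, i.e. C(n, 8) < 5^{28 − 1} = 7450580596923828125.
Check values of n near the boundary:
  n = 858: C(858, 8) = 7049584530256467771; 7049584530256467771 < 7450580596923828125? YES
  n = 859: C(859, 8) = 7115855595170747139; 7115855595170747139 < 7450580596923828125? YES
  n = 860: C(860, 8) = 7182671140665308145; 7182671140665308145 < 7450580596923828125? YES
  n = 861: C(861, 8) = 7250034996615275865; 7250034996615275865 < 7450580596923828125? YES
  n = 862: C(862, 8) = 7317951015318931845; 7317951015318931845 < 7450580596923828125? YES
  n = 863: C(863, 8) = 7386423071602617757; 7386423071602617757 < 7450580596923828125? YES
  n = 864: C(864, 8) = 7455455062926006708; 7455455062926006708 < 7450580596923828125? NO
  n = 865: C(865, 8) = 7525050909487743060; 7525050909487743060 < 7450580596923828125? NO
The largest n with C(n, 8) < 7450580596923828125 is n = 863 (where E[X] = 7386423071602617757/7450580596923828125 ≈ 0.991389). Hence R_5(8) > 863, i.e. R_5(8) ≥ 864.

Largest n = 863; hence R_5(8) > 863.


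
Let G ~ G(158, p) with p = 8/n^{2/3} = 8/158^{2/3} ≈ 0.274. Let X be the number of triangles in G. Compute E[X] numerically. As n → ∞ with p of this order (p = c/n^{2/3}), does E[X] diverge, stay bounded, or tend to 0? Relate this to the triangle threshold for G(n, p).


Number of potential triangles: C(158, 3) = 644956.
Each occurs with probability p³ ≈ (0.274)³ ≈ 2.05095e-02.
By linearity: E[X] = C(158, 3)·p³ ≈ 644956 · 2.05095e-02 ≈ 13227.747.
Since α = 2/3 < 1, p = c/n^{2/3} ≫ 1/n is above the triangle threshold p ~ 1/n. Asymptotically E[X] ~ (c³/6)·n^{3(1−α)} = (8³/6)·n^{1} → ∞; triangles are abundant w.h.p.

E[X] ≈ 13227.747; in regime p = Θ(1/n^{2/3}) E[X] diverges (above the triangle threshold p ~ 1/n).


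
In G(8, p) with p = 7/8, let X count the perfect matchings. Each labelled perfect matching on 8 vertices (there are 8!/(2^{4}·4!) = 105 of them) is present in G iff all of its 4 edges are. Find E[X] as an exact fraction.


K_8 has 8!/(2^{4}·4!) = 105 labelled perfect matchings.
For each such perfect matching H, let X_H = 1 if all 4 edges of H are present in G. Then P[X_H = 1] = p^{4} = (7/8)^{4} = 2401/4096.
By linearity: E[X] = Σ_H E[X_H] = 105 · p^{4} = 105 · 2401/4096 = 252105/4096.
Numerically: E[X] ≈ 61.5491.

E[X] = 105 · (7/8)^{4} = 252105/4096 ≈ 61.5491.


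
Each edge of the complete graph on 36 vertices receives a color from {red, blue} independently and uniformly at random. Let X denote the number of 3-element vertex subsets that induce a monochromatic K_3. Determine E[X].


Let X = Σ_S X_S over the C(36, 3) = 7140 subsets S of size 3, where X_S = 1 if the K_3 on S is monochromatic.
For a fixed S, the K_3 on S has C(3, 2) = 3 edges. P[all 3 edges red] = (1/2)^3, and likewise for blue, so P[monochromatic] = 2·(1/2)^3 = 2^{1 − 3} = 1/4.
By linearity: E[X] = C(36, 3) · 2^{1 − 3} = 7140 · 1/4 = 1785.
Numerically: E[X] ≈ 1785.00000.

E[X] = C(36,3)·2^(1−C(3,2)) = 1785 ≈ 1785.00000.


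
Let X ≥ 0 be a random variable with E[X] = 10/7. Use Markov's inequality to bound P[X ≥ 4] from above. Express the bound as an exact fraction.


μ = E[X] = 10/7, a = 4.
Markov: P[X ≥ 4] ≤ μ/a = (10/7)/4 = 5/14.
Numerically: ≈ 0.357.
(Since a = 4 > μ = 1.429, the bound 5/14 is < 1 and informative.)

P[X ≥ 4] ≤ 5/14 ≈ 0.357.


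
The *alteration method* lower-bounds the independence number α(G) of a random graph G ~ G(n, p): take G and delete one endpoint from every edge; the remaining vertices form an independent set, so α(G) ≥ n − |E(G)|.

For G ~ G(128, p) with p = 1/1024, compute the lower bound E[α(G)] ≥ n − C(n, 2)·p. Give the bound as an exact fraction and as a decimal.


E[|E(G)|] = C(128, 2)·p = 8128 · (1/1024) = 127/16.
E[α(G)] ≥ n − E[|E(G)|] = 128 − 127/16 = 1921/16.
Numerically: ≈ 120.0625.
(This is only a lower bound; the true E[α(G)] may be larger.)

E[α(G)] ≥ 1921/16 ≈ 120.0625.


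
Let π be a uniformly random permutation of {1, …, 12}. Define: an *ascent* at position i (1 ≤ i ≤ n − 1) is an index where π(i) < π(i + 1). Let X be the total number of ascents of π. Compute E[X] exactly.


Write X = Σ X_I over i = 1, …, 11, with X_I the indicator of one ascent.
There are 11 indicators.
For each fixed i, the pair (π(i), π(i+1)) is a uniformly random ordered pair of distinct values from {1, …, 12}; by symmetry P[π(i) < π(i+1)] = 1/2.
By linearity: E[X] = 11 · (1/2) = (12 − 1) · (1/2) = 11/2 ≈ 5.500.

E[X] = 11/2 = 5.500.


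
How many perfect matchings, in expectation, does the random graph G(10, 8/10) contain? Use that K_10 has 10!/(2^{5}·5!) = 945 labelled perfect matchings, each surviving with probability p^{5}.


K_10 has 10!/(2^{5}·5!) = 945 labelled perfect matchings.
For each such perfect matching H, let X_H = 1 if all 5 edges of H are present in G. Then P[X_H = 1] = p^{5} = (4/5)^{5} = 1024/3125.
By linearity of expectation: E[X] = Σ_H E[X_H] = 945 · p^{5} = 945 · 1024/3125 = 193536/625.
Numerically: E[X] ≈ 309.658.

E[X] = 945 · (4/5)^{5} = 193536/625 ≈ 309.658.


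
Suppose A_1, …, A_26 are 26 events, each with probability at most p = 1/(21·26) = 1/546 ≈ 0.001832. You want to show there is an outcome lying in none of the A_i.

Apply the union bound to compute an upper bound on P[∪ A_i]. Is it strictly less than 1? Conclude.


Union bound: P[∪_{i=1}^{26} A_i] ≤ Σ_i P[A_i] ≤ 26·p = 26·(1/546) = 1/21.
Numerically: 1/21 ≈ 0.047619.
Is 1/21 < 1? YES.
Since P[∪ A_i] ≤ 1/21 < 1, the complement has P[∩ A_i^c] ≥ 1 − 1/21 = 20/21 > 0, so some outcome avoids every A_i.

26·p = 1/21 ≈ 0.047619; existence CERTIFIED by the union bound.


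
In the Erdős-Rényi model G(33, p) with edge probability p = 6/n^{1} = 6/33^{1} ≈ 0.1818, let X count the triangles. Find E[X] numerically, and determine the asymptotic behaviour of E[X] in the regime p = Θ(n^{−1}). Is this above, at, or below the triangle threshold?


Number of potential triangles: C(33, 3) = 5456.
Each occurs with probability p³ ≈ (0.1818)³ ≈ 6.010518e-03.
By linearity: E[X] = C(33, 3)·p³ ≈ 5456 · 6.010518e-03 ≈ 32.7934.
Here α = 1, so p = 6/n is exactly at the triangle threshold p ~ 1/n. Asymptotically E[X] → c³/6 = 6³/6 = 36 ≈ 36.0000, a bounded constant. In this regime the triangle count is asymptotically Poisson(c³/6).

E[X] ≈ 32.7934; in regime p = Θ(1/n^{1}) E[X] stays bounded (at the triangle threshold p ~ 1/n).


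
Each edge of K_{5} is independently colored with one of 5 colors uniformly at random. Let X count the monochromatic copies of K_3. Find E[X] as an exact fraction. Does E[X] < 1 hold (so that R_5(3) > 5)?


E[X] = C(5, 3) · 5^{1 − 3} = 10 · 5^{−2} = 10/25.
As a reduced fraction: E[X] = 2/5 ≈ 0.400.
Is E[X] < 1? YES.
Since E[X] < 1, there exists a 5-coloring of K_{5} with no monochromatic K_3; hence R_5(3) > 5.

E[X] = 2/5 ≈ 0.400; E[X] < 1, so R_5(3) > 5.


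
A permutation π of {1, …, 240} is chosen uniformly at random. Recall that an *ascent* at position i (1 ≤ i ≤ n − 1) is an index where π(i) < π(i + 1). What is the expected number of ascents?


Write X = Σ X_I over i = 1, …, 239, with X_I the indicator of one ascent.
There are 239 indicators.
For each fixed i, the pair (π(i), π(i+1)) is a uniformly random ordered pair of distinct values from {1, …, 240}; by symmetry P[π(i) < π(i+1)] = 1/2.
By linearity: E[X] = 239 · (1/2) = (240 − 1) · (1/2) = 239/2 ≈ 119.50000.

E[X] = 239/2 = 119.50000.


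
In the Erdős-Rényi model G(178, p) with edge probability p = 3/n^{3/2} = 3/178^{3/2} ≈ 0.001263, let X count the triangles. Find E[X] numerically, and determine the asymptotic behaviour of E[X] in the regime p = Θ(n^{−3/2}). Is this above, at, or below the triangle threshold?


Number of potential triangles: C(178, 3) = 924176.
Each occurs with probability p³ ≈ (0.001263)³ ≈ 2.015922e-09.
By linearity: E[X] = C(178, 3)·p³ ≈ 924176 · 2.015922e-09 ≈ 0.0019.
Since α = 3/2 > 1, p = c/n^{3/2} = o(1/n) is below the triangle threshold p ~ 1/n. Asymptotically E[X] ~ (c³/6)·n^{3(1−α)} = (3³/6)·n^{-1.5} → 0, so by Markov's inequality G has no triangles w.h.p.

E[X] ≈ 0.0019; in regime p = Θ(1/n^{3/2}) E[X] tends to 0 (below the triangle threshold p ~ 1/n).


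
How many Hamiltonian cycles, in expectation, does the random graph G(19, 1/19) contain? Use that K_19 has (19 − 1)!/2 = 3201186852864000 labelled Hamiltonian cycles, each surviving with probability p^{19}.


K_19 has (19 − 1)!/2 = 3201186852864000 labelled Hamiltonian cycles.
For each such Hamiltonian cycle H, let X_H = 1 if all 19 edges of H are present in G. Then P[X_H = 1] = p^{19} = (1/19)^{19} = 1/1978419655660313589123979.
Summing the indicators: E[X] = Σ_H E[X_H] = 3201186852864000 · p^{19} = 3201186852864000 · 1/1978419655660313589123979 = 3201186852864000/1978419655660313589123979.
Numerically: E[X] ≈ 1.618e-09.

E[X] = 3201186852864000 · (1/19)^{19} = 3201186852864000/1978419655660313589123979 ≈ 1.618e-09.


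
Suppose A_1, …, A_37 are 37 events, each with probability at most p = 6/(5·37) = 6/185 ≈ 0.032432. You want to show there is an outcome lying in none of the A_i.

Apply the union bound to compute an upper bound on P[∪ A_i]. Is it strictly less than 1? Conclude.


Union bound: P[∪_{i=1}^{37} A_i] ≤ Σ_i P[A_i] ≤ 37·p = 37·(6/185) = 6/5.
Numerically: 6/5 ≈ 1.200000.
Is 6/5 < 1? NO.
Since the bound 6/5 is ≥ 1, the union bound is uninformative here; it does NOT by itself certify existence.

37·p = 6/5 ≈ 1.200000; existence NOT certified by the union bound.


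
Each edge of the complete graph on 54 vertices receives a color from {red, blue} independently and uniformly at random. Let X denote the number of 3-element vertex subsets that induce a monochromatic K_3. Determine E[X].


Let X = Σ_S X_S over the C(54, 3) = 24804 subsets S of size 3, where X_S = 1 if the K_3 on S is monochromatic.
For a fixed S, the K_3 on S has C(3, 2) = 3 edges. P[all 3 edges red] = (1/2)^3, and likewise for blue, so P[monochromatic] = 2·(1/2)^3 = 2^{1 − 3} = 1/4.
Summing: E[X] = C(54, 3) · 2^{1 − 3} = 24804 · 1/4 = 6201.
Numerically: E[X] ≈ 6201.000.

E[X] = C(54,3)·2^(1−C(3,2)) = 6201 ≈ 6201.000.


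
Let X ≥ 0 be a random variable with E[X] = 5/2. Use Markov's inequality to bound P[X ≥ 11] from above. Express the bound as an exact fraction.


μ = E[X] = 5/2, a = 11.
Markov: P[X ≥ 11] ≤ μ/a = (5/2)/11 = 5/22.
Numerically: ≈ 0.22727.
(Since a = 11 > μ = 2.50000, the bound 5/22 is < 1 and informative.)

P[X ≥ 11] ≤ 5/22 ≈ 0.22727.


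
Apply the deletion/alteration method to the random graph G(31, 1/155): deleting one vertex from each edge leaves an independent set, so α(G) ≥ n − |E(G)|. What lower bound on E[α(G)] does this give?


E[|E(G)|] = C(31, 2)·p = 465 · (1/155) = 3.
E[α(G)] ≥ n − E[|E(G)|] = 31 − 3 = 28.
Numerically: ≈ 28.000000.
(This is only a lower bound; the true E[α(G)] may be larger.)

E[α(G)] ≥ 28 ≈ 28.000000.


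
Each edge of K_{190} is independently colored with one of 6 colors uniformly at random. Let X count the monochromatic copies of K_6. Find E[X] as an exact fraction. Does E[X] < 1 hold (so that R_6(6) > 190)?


E[X] = C(190, 6) · 6^{1 − 15} = 60334683255 · 6^{−14} = 60334683255/78364164096.
As a reduced fraction: E[X] = 6703853695/8707129344 ≈ 0.7699.
Is E[X] < 1? YES.
Since E[X] < 1, there exists a 6-coloring of K_{190} with no monochromatic K_6; hence R_6(6) > 190.

E[X] = 6703853695/8707129344 ≈ 0.7699; E[X] < 1, so R_6(6) > 190.


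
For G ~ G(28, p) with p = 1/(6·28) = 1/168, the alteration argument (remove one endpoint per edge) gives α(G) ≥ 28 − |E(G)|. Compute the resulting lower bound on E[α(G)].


E[|E(G)|] = C(28, 2)·p = 378 · (1/168) = 9/4.
E[α(G)] ≥ n − E[|E(G)|] = 28 − 9/4 = 103/4.
Numerically: ≈ 25.75000.
(This is only a lower bound; the true E[α(G)] may be larger.)

E[α(G)] ≥ 103/4 ≈ 25.75000.


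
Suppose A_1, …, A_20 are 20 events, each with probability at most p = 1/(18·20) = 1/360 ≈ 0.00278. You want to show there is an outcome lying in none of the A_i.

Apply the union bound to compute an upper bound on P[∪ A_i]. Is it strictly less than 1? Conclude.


Union bound: P[∪_{i=1}^{20} A_i] ≤ Σ_i P[A_i] ≤ 20·p = 20·(1/360) = 1/18.
Numerically: 1/18 ≈ 0.05556.
Is 1/18 < 1? YES.
Since P[∪ A_i] ≤ 1/18 < 1, the complement has P[∩ A_i^c] ≥ 1 − 1/18 = 17/18 > 0, so some outcome avoids every A_i.

20·p = 1/18 ≈ 0.05556; existence CERTIFIED by the union bound.


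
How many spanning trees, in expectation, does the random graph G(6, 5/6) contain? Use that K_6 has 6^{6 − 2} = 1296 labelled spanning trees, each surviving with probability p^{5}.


K_6 has 6^{6 − 2} = 1296 labelled spanning trees.
For each such spanning tree H, let X_H = 1 if all 5 edges of H are present in G. Then P[X_H = 1] = p^{5} = (5/6)^{5} = 3125/7776.
By linearity: E[X] = Σ_H E[X_H] = 1296 · p^{5} = 1296 · 3125/7776 = 3125/6.
Numerically: E[X] ≈ 520.833.

E[X] = 1296 · (5/6)^{5} = 3125/6 ≈ 520.833.


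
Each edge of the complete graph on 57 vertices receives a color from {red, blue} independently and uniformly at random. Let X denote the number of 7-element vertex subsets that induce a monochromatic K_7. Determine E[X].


Let X = Σ_S X_S over the C(57, 7) = 264385836 subsets S of size 7, where X_S = 1 if the K_7 on S is monochromatic.
For a fixed S, the K_7 on S has C(7, 2) = 21 edges. P[all 21 edges red] = (1/2)^21, and likewise for blue, so P[monochromatic] = 2·(1/2)^21 = 2^{1 − 21} = 1/1048576.
By linearity: E[X] = C(57, 7) · 2^{1 − 21} = 264385836 · 1/1048576 = 66096459/262144.
Numerically: E[X] ≈ 252.13798.

E[X] = C(57,7)·2^(1−C(7,2)) = 66096459/262144 ≈ 252.13798.


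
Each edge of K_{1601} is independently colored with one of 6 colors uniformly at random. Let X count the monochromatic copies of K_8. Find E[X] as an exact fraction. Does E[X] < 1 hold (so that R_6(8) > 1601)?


E[X] = C(1601, 8) · 6^{1 − 28} = 1051968746851785076600 · 6^{−27} = 1051968746851785076600/1023490369077469249536.
As a reduced fraction: E[X] = 131496093356473134575/127936296134683656192 ≈ 1.0278248.
Is E[X] < 1? NO.
Since E[X] ≥ 1, the first-moment bound is inconclusive at n = 1601; it does NOT by itself certify R_6(8) > 1601.

E[X] = 131496093356473134575/127936296134683656192 ≈ 1.0278248; E[X] ≥ 1; first-moment method inconclusive here.


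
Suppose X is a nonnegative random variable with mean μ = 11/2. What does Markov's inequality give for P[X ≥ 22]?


μ = E[X] = 11/2, a = 22.
Markov: P[X ≥ 22] ≤ μ/a = (11/2)/22 = 1/4.
Numerically: ≈ 0.2500.
(Since a = 22 > μ = 5.5000, the bound 1/4 is < 1 and informative.)

P[X ≥ 22] ≤ 1/4 ≈ 0.2500.


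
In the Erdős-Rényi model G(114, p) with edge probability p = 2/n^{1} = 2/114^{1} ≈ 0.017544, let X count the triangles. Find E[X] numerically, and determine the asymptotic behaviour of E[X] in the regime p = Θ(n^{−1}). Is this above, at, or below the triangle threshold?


Number of potential triangles: C(114, 3) = 240464.
Each occurs with probability p³ ≈ (0.017544)³ ≈ 5.3997721e-06.
By linearity: E[X] = C(114, 3)·p³ ≈ 240464 · 5.3997721e-06 ≈ 1.29845.
Here α = 1, so p = 2/n is exactly at the triangle threshold p ~ 1/n. Asymptotically E[X] → c³/6 = 2³/6 = 4/3 ≈ 1.33333, a bounded constant. In this regime the triangle count is asymptotically Poisson(c³/6).

E[X] ≈ 1.29845; in regime p = Θ(1/n^{1}) E[X] stays bounded (at the triangle threshold p ~ 1/n).


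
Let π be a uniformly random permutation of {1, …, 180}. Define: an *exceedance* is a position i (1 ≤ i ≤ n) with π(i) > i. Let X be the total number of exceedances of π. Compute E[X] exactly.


Write X = Σ_{i=1}^{180} X_i, where X_i = 1_{π(i) > i}.
For each fixed i, π(i) is uniform over {1, …, 180} (marginal of a uniform permutation), so P[π(i) > i] = (n − i)/n. Summing: Σ_{i=1}^{180} (n − i)/n = (0 + 1 + … + 179)/180 = 180(180 − 1)/(2·180) = (180 − 1)/2.
Hence E[X] = Σ_{i=1}^{180} (180 − i)/180 = 179/2 ≈ 89.5000.

E[X] = 179/2 = 89.5000.


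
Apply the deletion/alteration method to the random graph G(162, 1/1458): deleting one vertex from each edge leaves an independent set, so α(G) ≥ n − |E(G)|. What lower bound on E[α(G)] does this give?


E[|E(G)|] = C(162, 2)·p = 13041 · (1/1458) = 161/18.
E[α(G)] ≥ n − E[|E(G)|] = 162 − 161/18 = 2755/18.
Numerically: ≈ 153.0556.
(This is only a lower bound; the true E[α(G)] may be larger.)

E[α(G)] ≥ 2755/18 ≈ 153.0556.


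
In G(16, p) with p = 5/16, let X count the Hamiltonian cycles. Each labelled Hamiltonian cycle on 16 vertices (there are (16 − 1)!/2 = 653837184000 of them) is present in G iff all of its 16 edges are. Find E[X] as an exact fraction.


K_16 has (16 − 1)!/2 = 653837184000 labelled Hamiltonian cycles.
For each such Hamiltonian cycle H, let X_H = 1 if all 16 edges of H are present in G. Then P[X_H = 1] = p^{16} = (5/16)^{16} = 152587890625/18446744073709551616.
Summing the indicators: E[X] = Σ_H E[X_H] = 653837184000 · p^{16} = 653837184000 · 152587890625/18446744073709551616 = 97429332733154296875/18014398509481984.
Numerically: E[X] ≈ 5408.4.

E[X] = 653837184000 · (5/16)^{16} = 97429332733154296875/18014398509481984 ≈ 5408.4.


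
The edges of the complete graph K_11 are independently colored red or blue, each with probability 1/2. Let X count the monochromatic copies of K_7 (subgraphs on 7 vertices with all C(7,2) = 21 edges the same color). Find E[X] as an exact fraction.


Let X = Σ_S X_S over the C(11, 7) = 330 subsets S of size 7, where X_S = 1 if the K_7 on S is monochromatic.
For a fixed S, the K_7 on S has C(7, 2) = 21 edges. P[all 21 edges red] = (1/2)^21, and likewise for blue, so P[monochromatic] = 2·(1/2)^21 = 2^{1 − 21} = 1/1048576.
By linearity: E[X] = C(11, 7) · 2^{1 − 21} = 330 · 1/1048576 = 165/524288.
Numerically: E[X] ≈ 0.0003.

E[X] = C(11,7)·2^(1−C(7,2)) = 165/524288 ≈ 0.0003.


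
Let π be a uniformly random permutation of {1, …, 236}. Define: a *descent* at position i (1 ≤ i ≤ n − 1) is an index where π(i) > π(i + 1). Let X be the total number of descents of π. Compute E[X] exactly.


Write X = Σ X_I over i = 1, …, 235, with X_I the indicator of one descent.
There are 235 indicators.
For each fixed i, the pair (π(i), π(i+1)) is a uniformly random ordered pair of distinct values from {1, …, 236}; by symmetry P[π(i) > π(i+1)] = 1/2.
By linearity: E[X] = 235 · (1/2) = (236 − 1) · (1/2) = 235/2 ≈ 117.5000.

E[X] = 235/2 = 117.5000.


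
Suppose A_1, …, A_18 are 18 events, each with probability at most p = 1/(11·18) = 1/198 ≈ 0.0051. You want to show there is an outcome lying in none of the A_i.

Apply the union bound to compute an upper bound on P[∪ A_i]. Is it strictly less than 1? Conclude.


Union bound: P[∪_{i=1}^{18} A_i] ≤ Σ_i P[A_i] ≤ 18·p = 18·(1/198) = 1/11.
Numerically: 1/11 ≈ 0.0909.
Is 1/11 < 1? YES.
Since P[∪ A_i] ≤ 1/11 < 1, the complement has P[∩ A_i^c] ≥ 1 − 1/11 = 10/11 > 0, so some outcome avoids every A_i.

18·p = 1/11 ≈ 0.0909; existence CERTIFIED by the union bound.


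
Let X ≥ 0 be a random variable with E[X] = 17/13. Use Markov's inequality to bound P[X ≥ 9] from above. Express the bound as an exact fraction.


μ = E[X] = 17/13, a = 9.
Markov: P[X ≥ 9] ≤ μ/a = (17/13)/9 = 17/117.
Numerically: ≈ 0.145299.
(Since a = 9 > μ = 1.307692, the bound 17/117 is < 1 and informative.)

P[X ≥ 9] ≤ 17/117 ≈ 0.145299.


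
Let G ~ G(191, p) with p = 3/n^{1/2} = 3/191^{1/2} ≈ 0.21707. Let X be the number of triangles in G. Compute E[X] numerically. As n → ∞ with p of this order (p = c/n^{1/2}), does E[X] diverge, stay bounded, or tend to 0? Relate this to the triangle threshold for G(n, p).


Number of potential triangles: C(191, 3) = 1143135.
Each occurs with probability p³ ≈ (0.21707)³ ≈ 1.0228542e-02.
By linearity: E[X] = C(191, 3)·p³ ≈ 1143135 · 1.0228542e-02 ≈ 11692.60383.
Since α = 1/2 < 1, p = c/n^{1/2} ≫ 1/n is above the triangle threshold p ~ 1/n. Asymptotically E[X] ~ (c³/6)·n^{3(1−α)} = (3³/6)·n^{1.5} → ∞; triangles are abundant w.h.p.

E[X] ≈ 11692.60383; in regime p = Θ(1/n^{1/2}) E[X] diverges (above the triangle threshold p ~ 1/n).


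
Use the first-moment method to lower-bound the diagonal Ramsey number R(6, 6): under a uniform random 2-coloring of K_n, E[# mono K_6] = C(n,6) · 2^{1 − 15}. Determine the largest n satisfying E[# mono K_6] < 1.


We need C(n, 6) · 2^{1 − 15} < 1, i.e. C(n, 6) < 2^{15 − 1} = 16384.
Check values of n near the boundary:
  n = 16: C(16, 6) = 8008; 8008 < 16384? YES
  n = 17: C(17, 6) = 12376; 12376 < 16384? YES
  n = 18: C(18, 6) = 18564; 18564 < 16384? NO
  n = 19: C(19, 6) = 27132; 27132 < 16384? NO
The largest n with C(n, 6) < 16384 is n = 17 (where E[X] = 1547/2048 ≈ 0.7554). Hence R(6, 6) > 17, i.e. R(6, 6) ≥ 18.

Largest n = 17; hence R(6, 6) > 17.
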